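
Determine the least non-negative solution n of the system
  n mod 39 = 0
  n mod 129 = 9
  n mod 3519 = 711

gcd(39, 129) = 3 and 3 | (9 − 0), so the pair is consistent; merging gives n ≡ 1170 (mod 1677), where 1677 = lcm(39, 129).
gcd(1677, 3519) = 3 and 3 | (711 − 1170), so the pair is consistent; merging gives n ≡ 1369602 (mod 1967121), where 1967121 = lcm(1677, 3519).
The solution is unique modulo lcm(39, 129, 3519) = 1967121.

1369602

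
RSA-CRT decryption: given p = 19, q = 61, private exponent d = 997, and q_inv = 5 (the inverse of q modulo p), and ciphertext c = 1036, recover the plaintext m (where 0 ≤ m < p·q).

d_p = d mod (p−1) = 997 mod 18 = 7; d_q = d mod (q−1) = 37.
m₁ = c^(d_p) mod p: c ≡ 10 (mod 19), and 10^7 mod 19 = 15.
m₂ = c^(d_q) mod q: c ≡ 60 (mod 61), and 60^37 mod 61 = 60.
h = q_inv·(m₁ − m₂) mod p = 5·(15 − 60) mod 19 = 3.
m = m₂ + h·q = 60 + 3·61 = 243.

243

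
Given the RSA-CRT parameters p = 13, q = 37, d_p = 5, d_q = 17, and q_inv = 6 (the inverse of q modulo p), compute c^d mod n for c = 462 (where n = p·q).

76

m₁ = c^(d_p) mod p: c ≡ 7 (mod 13), and 7^5 mod 13 = 11.
m₂ = c^(d_q) mod q: c ≡ 18 (mod 37), and 18^17 mod 37 = 2.
h = q_inv·(m₁ − m₂) mod p = 6·(11 − 2) mod 13 = 2.
m = m₂ + h·q = 2 + 2·37 = 76.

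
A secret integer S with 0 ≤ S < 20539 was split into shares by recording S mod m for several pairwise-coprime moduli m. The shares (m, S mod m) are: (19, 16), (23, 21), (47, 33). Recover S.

1631

The moduli are pairwise coprime; N = 19·23·47 = 20539.
N/19 = 1081; 1081 ≡ 17 (mod 19); 17·9 ≡ 1, so inverse 9.
N/23 = 893; 893 ≡ 19 (mod 23); 19·17 ≡ 1, so inverse 17.
N/47 = 437; 437 ≡ 14 (mod 47); 14·37 ≡ 1, so inverse 37.
S ≡ 16·1081·9 + 21·893·17 + 33·437·37 = 1008042.
1008042 mod 20539 = 1631.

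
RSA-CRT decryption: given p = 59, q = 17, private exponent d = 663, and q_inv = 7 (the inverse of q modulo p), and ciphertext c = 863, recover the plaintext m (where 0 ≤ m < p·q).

565

d_p = d mod (p−1) = 663 mod 58 = 25; d_q = d mod (q−1) = 7.
m₁ = c^(d_p) mod p: c ≡ 37 (mod 59), and 37^25 mod 59 = 34.
m₂ = c^(d_q) mod q: c ≡ 13 (mod 17), and 13^7 mod 17 = 4.
h = q_inv·(m₁ − m₂) mod p = 7·(34 − 4) mod 59 = 33.
m = m₂ + h·q = 4 + 33·17 = 565.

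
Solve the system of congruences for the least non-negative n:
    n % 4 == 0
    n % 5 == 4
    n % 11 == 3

124

The moduli are pairwise coprime; M = 4·5·11 = 220.
M/4 = 55; 55 ≡ 3 (mod 4); 3·3 ≡ 1, so inverse 3.
M/5 = 44; 44 ≡ 4 (mod 5); 4·4 ≡ 1, so inverse 4.
M/11 = 20; 20 ≡ 9 (mod 11); 9·5 ≡ 1, so inverse 5.
n ≡ 0·55·3 + 4·44·4 + 3·20·5 = 1004.
1004 mod 220 = 124.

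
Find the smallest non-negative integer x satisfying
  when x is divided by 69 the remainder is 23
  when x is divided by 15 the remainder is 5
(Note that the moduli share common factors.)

230

gcd(69, 15) = 3 and 3 | (5 − 23), so the pair is consistent; merging gives x ≡ 230 (mod 345), where 345 = lcm(69, 15).
The solution is unique modulo lcm(69, 15) = 345.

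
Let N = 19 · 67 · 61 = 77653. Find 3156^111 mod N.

Mod 19: 3156 ≡ 2; by Fermat, exponent reduces to 111 mod 18 = 3; 2^3 ≡ 8 (mod 19).
Mod 67: 3156 ≡ 7; by Fermat, exponent reduces to 111 mod 66 = 45; 7^45 ≡ 58 (mod 67).
Mod 61: 3156 ≡ 45; by Fermat, exponent reduces to 111 mod 60 = 51; 45^51 ≡ 41 (mod 61).
Combine by CRT: x ≡ 8 (mod 19), x ≡ 58 (mod 67), x ≡ 41 (mod 61) ⇒ x ≡ 7361 (mod 77653).

7361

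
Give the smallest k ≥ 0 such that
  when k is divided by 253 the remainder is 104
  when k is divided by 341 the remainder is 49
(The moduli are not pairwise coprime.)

5164

Combine the congruences pairwise.
gcd(253, 341) = 11 and 11 | (49 − 104), so the pair is consistent; merging gives k ≡ 5164 (mod 7843), where 7843 = lcm(253, 341).
The solution is unique modulo lcm(253, 341) = 7843.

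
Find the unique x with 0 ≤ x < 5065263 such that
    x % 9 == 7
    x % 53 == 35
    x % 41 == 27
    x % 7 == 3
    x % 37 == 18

2099842

The moduli are pairwise coprime; N = 9·53·41·7·37 = 5065263.
N/9 = 562807; 562807 ≡ 1 (mod 9), inverse 1.
N/53 = 95571; 95571 ≡ 12 (mod 53); 12·31 ≡ 1, so inverse 31.
N/41 = 123543; 123543 ≡ 10 (mod 41); 10·37 ≡ 1, so inverse 37.
N/7 = 723609; 723609 ≡ 5 (mod 7); 5·3 ≡ 1, so inverse 3.
N/37 = 136899; 136899 ≡ 36 (mod 37); 36·36 ≡ 1, so inverse 36.
x ≡ 7·562807·1 + 35·95571·31 + 27·123543·37 + 3·723609·3 + 18·136899·36 = 326276674.
326276674 mod 5065263 = 2099842.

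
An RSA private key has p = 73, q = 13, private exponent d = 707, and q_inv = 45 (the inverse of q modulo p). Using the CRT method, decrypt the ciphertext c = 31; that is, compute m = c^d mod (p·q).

d_p = d mod (p−1) = 707 mod 72 = 59; d_q = d mod (q−1) = 11.
m₁ = c^(d_p) mod p: c ≡ 31 (mod 73), and 31^59 mod 73 = 5.
m₂ = c^(d_q) mod q: c ≡ 5 (mod 13), and 5^11 mod 13 = 8.
h = q_inv·(m₁ − m₂) mod p = 45·(5 − 8) mod 73 = 11.
m = m₂ + h·q = 8 + 11·13 = 151.

151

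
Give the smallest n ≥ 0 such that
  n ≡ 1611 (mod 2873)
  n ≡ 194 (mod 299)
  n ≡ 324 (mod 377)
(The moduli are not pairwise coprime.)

gcd(2873, 299) = 13 and 13 | (194 − 1611), so the pair is consistent; merging gives n ≡ 21722 (mod 66079), where 66079 = lcm(2873, 299).
gcd(66079, 377) = 13 and 13 | (324 − 21722), so the pair is consistent; merging gives n ≡ 1277223 (mod 1916291), where 1916291 = lcm(66079, 377).
The solution is unique modulo lcm(2873, 299, 377) = 1916291.

1277223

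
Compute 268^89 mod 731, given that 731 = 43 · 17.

455

Mod 43: 268 ≡ 10; by Fermat, exponent reduces to 89 mod 42 = 5; 10^5 ≡ 25 (mod 43).
Mod 17: 268 ≡ 13; by Fermat, exponent reduces to 89 mod 16 = 9; 13^9 ≡ 13 (mod 17).
Combine by CRT: x ≡ 25 (mod 43), x ≡ 13 (mod 17) ⇒ x ≡ 455 (mod 731).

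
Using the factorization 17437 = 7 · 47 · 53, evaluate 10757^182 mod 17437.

Mod 7: 10757 ≡ 5; by Fermat, exponent reduces to 182 mod 6 = 2; 5^2 ≡ 4 (mod 7).
Mod 47: 10757 ≡ 41; by Fermat, exponent reduces to 182 mod 46 = 44; 41^44 ≡ 17 (mod 47).
Mod 53: 10757 ≡ 51; by Fermat, exponent reduces to 182 mod 52 = 26; 51^26 ≡ 52 (mod 53).
Combine by CRT: x ≡ 4 (mod 7), x ≡ 17 (mod 47), x ≡ 52 (mod 53) ⇒ x ≡ 158 (mod 17437).

158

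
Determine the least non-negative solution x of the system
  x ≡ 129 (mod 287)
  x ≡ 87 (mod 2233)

29116

Combine the congruences pairwise.
gcd(287, 2233) = 7 and 7 | (87 − 129), so the pair is consistent; merging gives x ≡ 29116 (mod 91553), where 91553 = lcm(287, 2233).
The solution is unique modulo lcm(287, 2233) = 91553.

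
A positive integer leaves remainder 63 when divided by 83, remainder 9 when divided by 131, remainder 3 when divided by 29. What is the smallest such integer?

104809

The moduli are pairwise coprime; N = 83·131·29 = 315317.
N/83 = 3799; 3799 ≡ 64 (mod 83); 64·48 ≡ 1, so inverse 48.
N/131 = 2407; 2407 ≡ 49 (mod 131); 49·123 ≡ 1, so inverse 123.
N/29 = 10873; 10873 ≡ 27 (mod 29); 27·14 ≡ 1, so inverse 14.
x ≡ 63·3799·48 + 9·2407·123 + 3·10873·14 = 14609391.
14609391 mod 315317 = 104809.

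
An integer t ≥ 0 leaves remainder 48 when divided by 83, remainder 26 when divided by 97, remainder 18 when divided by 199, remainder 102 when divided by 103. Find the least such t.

From t ≡ 48 (mod 83) write t = 48 + 83s. Substituting into t ≡ 26 (mod 97) gives 83s ≡ 75 (mod 97), and since 83⁻¹ ≡ 90 (mod 97), s ≡ 57. Hence t ≡ 48 + 83·57 = 4779 (mod 8051).
From t ≡ 4779 (mod 8051) write t = 4779 + 8051s. Substituting into t ≡ 18 (mod 199) gives 8051s ≡ 15 (mod 199), and since 91⁻¹ ≡ 35 (mod 199), s ≡ 127. Hence t ≡ 4779 + 8051·127 = 1027256 (mod 1602149).
From t ≡ 1027256 (mod 1602149) write t = 1027256 + 1602149s. Substituting into t ≡ 102 (mod 103) gives 1602149s ≡ 65 (mod 103), and since 87⁻¹ ≡ 45 (mod 103), s ≡ 41. Hence t ≡ 1027256 + 1602149·41 = 66715365 (mod 165021347).

66715365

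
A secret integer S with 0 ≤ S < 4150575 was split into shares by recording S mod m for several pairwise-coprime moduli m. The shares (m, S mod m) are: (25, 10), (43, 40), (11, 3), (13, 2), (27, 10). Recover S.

The moduli are pairwise coprime; N = 25·43·11·13·27 = 4150575.
N/25 = 166023; 166023 ≡ 23 (mod 25); 23·12 ≡ 1, so inverse 12.
N/43 = 96525; 96525 ≡ 33 (mod 43); 33·30 ≡ 1, so inverse 30.
N/11 = 377325; 377325 ≡ 3 (mod 11); 3·4 ≡ 1, so inverse 4.
N/13 = 319275; 319275 ≡ 8 (mod 13); 8·5 ≡ 1, so inverse 5.
N/27 = 153725; 153725 ≡ 14 (mod 27); 14·2 ≡ 1, so inverse 2.
S ≡ 10·166023·12 + 40·96525·30 + 3·377325·4 + 2·319275·5 + 10·153725·2 = 146547910.
146547910 mod 4150575 = 1277785.

1277785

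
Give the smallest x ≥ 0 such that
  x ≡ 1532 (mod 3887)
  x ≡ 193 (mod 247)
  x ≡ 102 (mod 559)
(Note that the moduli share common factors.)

716740

Combine the congruences pairwise.
gcd(3887, 247) = 13 and 13 | (193 − 1532), so the pair is consistent; merging gives x ≡ 52063 (mod 73853), where 73853 = lcm(3887, 247).
gcd(73853, 559) = 13 and 13 | (102 − 52063), so the pair is consistent; merging gives x ≡ 716740 (mod 3175679), where 3175679 = lcm(73853, 559).
The solution is unique modulo lcm(3887, 247, 559) = 3175679.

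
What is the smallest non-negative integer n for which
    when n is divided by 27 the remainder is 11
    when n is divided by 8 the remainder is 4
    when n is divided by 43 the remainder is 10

Combine the congruences pairwise.
From n ≡ 11 (mod 27) write n = 11 + 27t. Substituting into n ≡ 4 (mod 8) gives 27t ≡ 1 (mod 8), and since 3⁻¹ ≡ 3 (mod 8), t ≡ 3. Hence n ≡ 11 + 27·3 = 92 (mod 216).
From n ≡ 92 (mod 216) write n = 92 + 216t. Substituting into n ≡ 10 (mod 43) gives 216t ≡ 4 (mod 43), and since 1⁻¹ ≡ 1 (mod 43), t ≡ 4. Hence n ≡ 92 + 216·4 = 956 (mod 9288).

956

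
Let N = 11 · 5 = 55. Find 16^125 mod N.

Mod 11: 16 ≡ 5; by Fermat, exponent reduces to 125 mod 10 = 5; 5^5 ≡ 1 (mod 11).
Mod 5: 16 ≡ 1; by Fermat, exponent reduces to 125 mod 4 = 1; 1^1 ≡ 1 (mod 5).
Combine by CRT: x ≡ 1 (mod 11), x ≡ 1 (mod 5) ⇒ x ≡ 1 (mod 55).

1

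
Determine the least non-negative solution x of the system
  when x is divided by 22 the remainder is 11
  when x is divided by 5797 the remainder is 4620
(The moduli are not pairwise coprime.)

gcd(22, 5797) = 11 and 11 | (4620 − 11), so the pair is consistent; merging gives x ≡ 10417 (mod 11594), where 11594 = lcm(22, 5797).
The solution is unique modulo lcm(22, 5797) = 11594.

10417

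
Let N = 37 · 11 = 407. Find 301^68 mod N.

Mod 37: 301 ≡ 5; by Fermat, exponent reduces to 68 mod 36 = 32; 5^32 ≡ 9 (mod 37).
Mod 11: 301 ≡ 4; by Fermat, exponent reduces to 68 mod 10 = 8; 4^8 ≡ 9 (mod 11).
Combine by CRT: x ≡ 9 (mod 37), x ≡ 9 (mod 11) ⇒ x ≡ 9 (mod 407).

9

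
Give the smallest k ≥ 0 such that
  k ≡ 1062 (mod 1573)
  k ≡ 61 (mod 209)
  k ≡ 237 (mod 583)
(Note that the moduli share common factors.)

gcd(1573, 209) = 11 and 11 | (61 − 1062), so the pair is consistent; merging gives k ≡ 13646 (mod 29887), where 29887 = lcm(1573, 209).
gcd(29887, 583) = 11 and 11 | (237 − 13646), so the pair is consistent; merging gives k ≡ 13646 (mod 1584011), where 1584011 = lcm(29887, 583).
The solution is unique modulo lcm(1573, 209, 583) = 1584011.

13646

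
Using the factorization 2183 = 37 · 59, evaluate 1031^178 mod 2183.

Mod 37: 1031 ≡ 32; by Fermat, exponent reduces to 178 mod 36 = 34; 32^34 ≡ 3 (mod 37).
Mod 59: 1031 ≡ 28; by Fermat, exponent reduces to 178 mod 58 = 4; 28^4 ≡ 53 (mod 59).
Combine by CRT: x ≡ 3 (mod 37), x ≡ 53 (mod 59) ⇒ x ≡ 1705 (mod 2183).

1705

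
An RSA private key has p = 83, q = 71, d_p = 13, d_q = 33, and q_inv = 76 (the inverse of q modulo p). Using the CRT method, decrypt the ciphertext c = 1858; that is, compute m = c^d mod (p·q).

5716

m₁ = c^(d_p) mod p: c ≡ 32 (mod 83), and 32^13 mod 83 = 72.
m₂ = c^(d_q) mod q: c ≡ 12 (mod 71), and 12^33 mod 71 = 36.
h = q_inv·(m₁ − m₂) mod p = 76·(72 − 36) mod 83 = 80.
m = m₂ + h·q = 36 + 80·71 = 5716.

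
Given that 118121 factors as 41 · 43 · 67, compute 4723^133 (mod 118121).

Mod 41: 4723 ≡ 8; by Fermat, exponent reduces to 133 mod 40 = 13; 8^13 ≡ 21 (mod 41).
Mod 43: 4723 ≡ 36; by Fermat, exponent reduces to 133 mod 42 = 7; 36^7 ≡ 36 (mod 43).
Mod 67: 4723 ≡ 33; by Fermat, exponent reduces to 133 mod 66 = 1; 33^1 ≡ 33 (mod 67).
Combine by CRT: x ≡ 21 (mod 41), x ≡ 36 (mod 43), x ≡ 33 (mod 67) ⇒ x ≡ 94034 (mod 118121).

94034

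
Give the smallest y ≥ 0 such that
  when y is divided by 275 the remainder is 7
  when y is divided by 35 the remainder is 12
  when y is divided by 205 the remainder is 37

Combine the congruences pairwise.
gcd(275, 35) = 5 and 5 | (12 − 7), so the pair is consistent; merging gives y ≡ 1657 (mod 1925), where 1925 = lcm(275, 35).
gcd(1925, 205) = 5 and 5 | (37 − 1657), so the pair is consistent; merging gives y ≡ 61332 (mod 78925), where 78925 = lcm(1925, 205).
The solution is unique modulo lcm(275, 35, 205) = 78925.

61332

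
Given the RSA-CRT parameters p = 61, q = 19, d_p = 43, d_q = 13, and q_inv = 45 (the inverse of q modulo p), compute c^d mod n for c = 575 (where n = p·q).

m₁ = c^(d_p) mod p: c ≡ 26 (mod 61), and 26^43 mod 61 = 10.
m₂ = c^(d_q) mod q: c ≡ 5 (mod 19), and 5^13 mod 19 = 17.
h = q_inv·(m₁ − m₂) mod p = 45·(10 − 17) mod 61 = 51.
m = m₂ + h·q = 17 + 51·19 = 986.

986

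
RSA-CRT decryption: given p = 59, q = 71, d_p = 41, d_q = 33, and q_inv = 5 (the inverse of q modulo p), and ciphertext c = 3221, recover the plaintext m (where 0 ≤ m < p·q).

m₁ = c^(d_p) mod p: c ≡ 35 (mod 59), and 35^41 mod 59 = 15.
m₂ = c^(d_q) mod q: c ≡ 26 (mod 71), and 26^33 mod 71 = 23.
h = q_inv·(m₁ − m₂) mod p = 5·(15 − 23) mod 59 = 19.
m = m₂ + h·q = 23 + 19·71 = 1372.

1372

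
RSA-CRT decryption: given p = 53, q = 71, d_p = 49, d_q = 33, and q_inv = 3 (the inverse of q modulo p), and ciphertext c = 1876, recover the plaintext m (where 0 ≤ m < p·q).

3161

m₁ = c^(d_p) mod p: c ≡ 21 (mod 53), and 21^49 mod 53 = 34.
m₂ = c^(d_q) mod q: c ≡ 30 (mod 71), and 30^33 mod 71 = 37.
h = q_inv·(m₁ − m₂) mod p = 3·(34 − 37) mod 53 = 44.
m = m₂ + h·q = 37 + 44·71 = 3161.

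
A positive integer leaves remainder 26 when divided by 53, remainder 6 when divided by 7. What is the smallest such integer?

Combine the congruences pairwise.
From m ≡ 26 (mod 53) write m = 26 + 53t. Substituting into m ≡ 6 (mod 7) gives 53t ≡ 1 (mod 7), and since 4⁻¹ ≡ 2 (mod 7), t ≡ 2. Hence m ≡ 26 + 53·2 = 132 (mod 371).

132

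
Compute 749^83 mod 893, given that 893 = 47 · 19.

221

Mod 47: 749 ≡ 44; by Fermat, exponent reduces to 83 mod 46 = 37; 44^37 ≡ 33 (mod 47).
Mod 19: 749 ≡ 8; by Fermat, exponent reduces to 83 mod 18 = 11; 8^11 ≡ 12 (mod 19).
Combine by CRT: x ≡ 33 (mod 47), x ≡ 12 (mod 19) ⇒ x ≡ 221 (mod 893).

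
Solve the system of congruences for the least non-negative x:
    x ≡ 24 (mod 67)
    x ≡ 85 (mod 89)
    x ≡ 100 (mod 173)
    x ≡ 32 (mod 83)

From x ≡ 24 (mod 67) write x = 24 + 67t. Substituting into x ≡ 85 (mod 89) gives 67t ≡ 61 (mod 89), and since 67⁻¹ ≡ 4 (mod 89), t ≡ 66. Hence x ≡ 24 + 67·66 = 4446 (mod 5963).
From x ≡ 4446 (mod 5963) write x = 4446 + 5963t. Substituting into x ≡ 100 (mod 173) gives 5963t ≡ 152 (mod 173), and since 81⁻¹ ≡ 47 (mod 173), t ≡ 51. Hence x ≡ 4446 + 5963·51 = 308559 (mod 1031599).
From x ≡ 308559 (mod 1031599) write x = 308559 + 1031599t. Substituting into x ≡ 32 (mod 83) gives 1031599t ≡ 67 (mod 83), and since 75⁻¹ ≡ 31 (mod 83), t ≡ 2. Hence x ≡ 308559 + 1031599·2 = 2371757 (mod 85622717).

2371757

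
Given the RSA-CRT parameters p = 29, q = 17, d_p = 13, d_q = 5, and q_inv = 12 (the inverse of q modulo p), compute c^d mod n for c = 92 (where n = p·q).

m₁ = c^(d_p) mod p: c ≡ 5 (mod 29), and 5^13 mod 29 = 6.
m₂ = c^(d_q) mod q: c ≡ 7 (mod 17), and 7^5 mod 17 = 11.
h = q_inv·(m₁ − m₂) mod p = 12·(6 − 11) mod 29 = 27.
m = m₂ + h·q = 11 + 27·17 = 470.

470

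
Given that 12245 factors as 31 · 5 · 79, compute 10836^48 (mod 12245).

Mod 31: 10836 ≡ 17; by Fermat, exponent reduces to 48 mod 30 = 18; 17^18 ≡ 16 (mod 31).
Mod 5: 10836 ≡ 1; since 4 | 48, by Fermat 1^48 ≡ 1 (mod 5).
Mod 79: 10836 ≡ 13; 13^48 ≡ 22 (mod 79).
Combine by CRT: x ≡ 16 (mod 31), x ≡ 1 (mod 5), x ≡ 22 (mod 79) ⇒ x ≡ 11951 (mod 12245).

11951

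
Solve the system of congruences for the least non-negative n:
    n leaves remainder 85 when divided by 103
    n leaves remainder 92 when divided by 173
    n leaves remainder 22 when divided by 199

244195

The moduli are pairwise coprime; M = 103·173·199 = 3545981.
M/103 = 34427; 34427 ≡ 25 (mod 103); 25·33 ≡ 1, so inverse 33.
M/173 = 20497; 20497 ≡ 83 (mod 173); 83·148 ≡ 1, so inverse 148.
M/199 = 17819; 17819 ≡ 108 (mod 199); 108·164 ≡ 1, so inverse 164.
n ≡ 85·34427·33 + 92·20497·148 + 22·17819·164 = 439945839.
439945839 mod 3545981 = 244195.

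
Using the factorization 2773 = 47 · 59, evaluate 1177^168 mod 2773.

Mod 47: 1177 ≡ 2; by Fermat, exponent reduces to 168 mod 46 = 30; 2^30 ≡ 34 (mod 47).
Mod 59: 1177 ≡ 56; by Fermat, exponent reduces to 168 mod 58 = 52; 56^52 ≡ 45 (mod 59).
Combine by CRT: x ≡ 34 (mod 47), x ≡ 45 (mod 59) ⇒ x ≡ 222 (mod 2773).

222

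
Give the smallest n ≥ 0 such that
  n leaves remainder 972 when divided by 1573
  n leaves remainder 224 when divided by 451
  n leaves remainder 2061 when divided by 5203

1698239

gcd(1573, 451) = 11 and 11 | (224 − 972), so the pair is consistent; merging gives n ≡ 21421 (mod 64493), where 64493 = lcm(1573, 451).
gcd(64493, 5203) = 121 and 121 | (2061 − 21421), so the pair is consistent; merging gives n ≡ 1698239 (mod 2773199), where 2773199 = lcm(64493, 5203).
The solution is unique modulo lcm(1573, 451, 5203) = 2773199.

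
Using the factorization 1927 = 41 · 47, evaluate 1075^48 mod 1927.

Mod 41: 1075 ≡ 9; by Fermat, exponent reduces to 48 mod 40 = 8; 9^8 ≡ 1 (mod 41).
Mod 47: 1075 ≡ 41; by Fermat, exponent reduces to 48 mod 46 = 2; 41^2 ≡ 36 (mod 47).
Combine by CRT: x ≡ 1 (mod 41), x ≡ 36 (mod 47) ⇒ x ≡ 83 (mod 1927).

83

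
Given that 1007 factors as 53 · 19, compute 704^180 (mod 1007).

Mod 53: 704 ≡ 15; by Fermat, exponent reduces to 180 mod 52 = 24; 15^24 ≡ 49 (mod 53).
Mod 19: 704 ≡ 1; since 18 | 180, by Fermat 1^180 ≡ 1 (mod 19).
Combine by CRT: x ≡ 49 (mod 53), x ≡ 1 (mod 19) ⇒ x ≡ 685 (mod 1007).

685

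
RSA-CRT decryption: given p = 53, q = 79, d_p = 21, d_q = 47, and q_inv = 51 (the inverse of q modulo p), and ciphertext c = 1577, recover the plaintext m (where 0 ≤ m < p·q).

m₁ = c^(d_p) mod p: c ≡ 40 (mod 53), and 40^21 mod 53 = 17.
m₂ = c^(d_q) mod q: c ≡ 76 (mod 79), and 76^47 mod 79 = 4.
h = q_inv·(m₁ − m₂) mod p = 51·(17 − 4) mod 53 = 27.
m = m₂ + h·q = 4 + 27·79 = 2137.

2137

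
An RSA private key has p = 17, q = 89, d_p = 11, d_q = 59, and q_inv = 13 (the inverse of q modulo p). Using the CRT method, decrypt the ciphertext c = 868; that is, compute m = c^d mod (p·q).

m₁ = c^(d_p) mod p: c ≡ 1 (mod 17), and 1^11 mod 17 = 1.
m₂ = c^(d_q) mod q: c ≡ 67 (mod 89), and 67^59 mod 89 = 8.
h = q_inv·(m₁ − m₂) mod p = 13·(1 − 8) mod 17 = 11.
m = m₂ + h·q = 8 + 11·89 = 987.

987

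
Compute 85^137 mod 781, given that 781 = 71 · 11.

Mod 71: 85 ≡ 14; by Fermat, exponent reduces to 137 mod 70 = 67; 14^67 ≡ 17 (mod 71).
Mod 11: 85 ≡ 8; by Fermat, exponent reduces to 137 mod 10 = 7; 8^7 ≡ 2 (mod 11).
Combine by CRT: x ≡ 17 (mod 71), x ≡ 2 (mod 11) ⇒ x ≡ 585 (mod 781).

585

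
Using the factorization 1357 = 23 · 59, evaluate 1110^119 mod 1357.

Mod 23: 1110 ≡ 6; by Fermat, exponent reduces to 119 mod 22 = 9; 6^9 ≡ 16 (mod 23).
Mod 59: 1110 ≡ 48; by Fermat, exponent reduces to 119 mod 58 = 3; 48^3 ≡ 26 (mod 59).
Combine by CRT: x ≡ 16 (mod 23), x ≡ 26 (mod 59) ⇒ x ≡ 85 (mod 1357).

85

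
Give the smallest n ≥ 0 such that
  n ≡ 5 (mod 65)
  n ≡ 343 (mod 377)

720

Combine the congruences pairwise.
gcd(65, 377) = 13 and 13 | (343 − 5), so the pair is consistent; merging gives n ≡ 720 (mod 1885), where 1885 = lcm(65, 377).
The solution is unique modulo lcm(65, 377) = 1885.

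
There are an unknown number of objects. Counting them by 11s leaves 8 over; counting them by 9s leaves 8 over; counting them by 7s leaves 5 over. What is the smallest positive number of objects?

404

From N ≡ 8 (mod 11) write N = 8 + 11t. Substituting into N ≡ 8 (mod 9) gives 11t ≡ 0 (mod 9), and since 2⁻¹ ≡ 5 (mod 9), t ≡ 0. Hence N ≡ 8 + 11·0 = 8 (mod 99).
From N ≡ 8 (mod 99) write N = 8 + 99t. Substituting into N ≡ 5 (mod 7) gives 99t ≡ 4 (mod 7), and since 1⁻¹ ≡ 1 (mod 7), t ≡ 4. Hence N ≡ 8 + 99·4 = 404 (mod 693).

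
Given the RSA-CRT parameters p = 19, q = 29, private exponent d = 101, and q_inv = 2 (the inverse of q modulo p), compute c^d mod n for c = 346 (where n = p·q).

472

d_p = d mod (p−1) = 101 mod 18 = 11; d_q = d mod (q−1) = 17.
m₁ = c^(d_p) mod p: c ≡ 4 (mod 19), and 4^11 mod 19 = 16.
m₂ = c^(d_q) mod q: c ≡ 27 (mod 29), and 27^17 mod 29 = 8.
h = q_inv·(m₁ − m₂) mod p = 2·(16 − 8) mod 19 = 16.
m = m₂ + h·q = 8 + 16·29 = 472.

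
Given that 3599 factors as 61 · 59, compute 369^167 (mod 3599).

1516

Mod 61: 369 ≡ 3; by Fermat, exponent reduces to 167 mod 60 = 47; 3^47 ≡ 52 (mod 61).
Mod 59: 369 ≡ 15; by Fermat, exponent reduces to 167 mod 58 = 51; 15^51 ≡ 41 (mod 59).
Combine by CRT: x ≡ 52 (mod 61), x ≡ 41 (mod 59) ⇒ x ≡ 1516 (mod 3599).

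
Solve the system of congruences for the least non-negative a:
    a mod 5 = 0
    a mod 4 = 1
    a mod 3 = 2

The moduli are pairwise coprime; N = 5·4·3 = 60.
N/5 = 12; 12 ≡ 2 (mod 5); 2·3 ≡ 1, so inverse 3.
N/4 = 15; 15 ≡ 3 (mod 4); 3·3 ≡ 1, so inverse 3.
N/3 = 20; 20 ≡ 2 (mod 3); 2·2 ≡ 1, so inverse 2.
a ≡ 0·12·3 + 1·15·3 + 2·20·2 = 125.
125 mod 60 = 5.

5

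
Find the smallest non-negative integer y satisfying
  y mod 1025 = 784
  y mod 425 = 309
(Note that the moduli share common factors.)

7959

gcd(1025, 425) = 25 and 25 | (309 − 784), so the pair is consistent; merging gives y ≡ 7959 (mod 17425), where 17425 = lcm(1025, 425).
The solution is unique modulo lcm(1025, 425) = 17425.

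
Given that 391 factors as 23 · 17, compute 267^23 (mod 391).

Mod 23: 267 ≡ 14; by Fermat, exponent reduces to 23 mod 22 = 1; 14^1 ≡ 14 (mod 23).
Mod 17: 267 ≡ 12; by Fermat, exponent reduces to 23 mod 16 = 7; 12^7 ≡ 7 (mod 17).
Combine by CRT: x ≡ 14 (mod 23), x ≡ 7 (mod 17) ⇒ x ≡ 313 (mod 391).

313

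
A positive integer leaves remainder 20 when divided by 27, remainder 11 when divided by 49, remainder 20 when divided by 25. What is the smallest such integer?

The moduli are pairwise coprime; N = 27·49·25 = 33075.
N/27 = 1225; 1225 ≡ 10 (mod 27); 10·19 ≡ 1, so inverse 19.
N/49 = 675; 675 ≡ 38 (mod 49); 38·40 ≡ 1, so inverse 40.
N/25 = 1323; 1323 ≡ 23 (mod 25); 23·12 ≡ 1, so inverse 12.
t ≡ 20·1225·19 + 11·675·40 + 20·1323·12 = 1080020.
1080020 mod 33075 = 21620.

21620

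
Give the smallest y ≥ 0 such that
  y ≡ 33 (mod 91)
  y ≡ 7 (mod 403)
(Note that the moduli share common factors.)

gcd(91, 403) = 13 and 13 | (7 − 33), so the pair is consistent; merging gives y ≡ 1216 (mod 2821), where 2821 = lcm(91, 403).
The solution is unique modulo lcm(91, 403) = 2821.

1216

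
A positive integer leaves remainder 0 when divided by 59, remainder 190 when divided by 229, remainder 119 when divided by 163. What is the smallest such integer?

The moduli are pairwise coprime; N = 59·229·163 = 2202293.
N/59 = 37327; 37327 ≡ 39 (mod 59); 39·56 ≡ 1, so inverse 56.
N/229 = 9617; 9617 ≡ 228 (mod 229); 228·228 ≡ 1, so inverse 228.
N/163 = 13511; 13511 ≡ 145 (mod 163); 145·9 ≡ 1, so inverse 9.
x ≡ 0·37327·56 + 190·9617·228 + 119·13511·9 = 431078721.
431078721 mod 2202293 = 1631586.

1631586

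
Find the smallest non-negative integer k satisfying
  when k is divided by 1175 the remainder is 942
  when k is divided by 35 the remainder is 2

3292

gcd(1175, 35) = 5 and 5 | (2 − 942), so the pair is consistent; merging gives k ≡ 3292 (mod 8225), where 8225 = lcm(1175, 35).
The solution is unique modulo lcm(1175, 35) = 8225.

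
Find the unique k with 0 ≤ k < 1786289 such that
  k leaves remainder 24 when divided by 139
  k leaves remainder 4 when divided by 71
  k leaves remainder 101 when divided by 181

From k ≡ 24 (mod 139) write k = 24 + 139t. Substituting into k ≡ 4 (mod 71) gives 139t ≡ 51 (mod 71), and since 68⁻¹ ≡ 47 (mod 71), t ≡ 54. Hence k ≡ 24 + 139·54 = 7530 (mod 9869).
From k ≡ 7530 (mod 9869) write k = 7530 + 9869t. Substituting into k ≡ 101 (mod 181) gives 9869t ≡ 173 (mod 181), and since 95⁻¹ ≡ 141 (mod 181), t ≡ 139. Hence k ≡ 7530 + 9869·139 = 1379321 (mod 1786289).

1379321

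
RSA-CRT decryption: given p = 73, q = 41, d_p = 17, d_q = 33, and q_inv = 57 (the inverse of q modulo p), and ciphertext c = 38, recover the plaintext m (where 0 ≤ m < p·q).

m₁ = c^(d_p) mod p: c ≡ 38 (mod 73), and 38^17 mod 73 = 48.
m₂ = c^(d_q) mod q: c ≡ 38 (mod 41), and 38^33 mod 41 = 38.
h = q_inv·(m₁ − m₂) mod p = 57·(48 − 38) mod 73 = 59.
m = m₂ + h·q = 38 + 59·41 = 2457.

2457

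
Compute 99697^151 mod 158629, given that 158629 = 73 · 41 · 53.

124628

Mod 73: 99697 ≡ 52; by Fermat, exponent reduces to 151 mod 72 = 7; 52^7 ≡ 17 (mod 73).
Mod 41: 99697 ≡ 26; by Fermat, exponent reduces to 151 mod 40 = 31; 26^31 ≡ 29 (mod 41).
Mod 53: 99697 ≡ 4; by Fermat, exponent reduces to 151 mod 52 = 47; 4^47 ≡ 25 (mod 53).
Combine by CRT: x ≡ 17 (mod 73), x ≡ 29 (mod 41), x ≡ 25 (mod 53) ⇒ x ≡ 124628 (mod 158629).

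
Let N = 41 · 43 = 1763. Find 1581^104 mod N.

Mod 41: 1581 ≡ 23; by Fermat, exponent reduces to 104 mod 40 = 24; 23^24 ≡ 16 (mod 41).
Mod 43: 1581 ≡ 33; by Fermat, exponent reduces to 104 mod 42 = 20; 33^20 ≡ 13 (mod 43).
Combine by CRT: x ≡ 16 (mod 41), x ≡ 13 (mod 43) ⇒ x ≡ 959 (mod 1763).

959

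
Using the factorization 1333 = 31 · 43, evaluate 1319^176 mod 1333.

Mod 31: 1319 ≡ 17; by Fermat, exponent reduces to 176 mod 30 = 26; 17^26 ≡ 9 (mod 31).
Mod 43: 1319 ≡ 29; by Fermat, exponent reduces to 176 mod 42 = 8; 29^8 ≡ 31 (mod 43).
Combine by CRT: x ≡ 9 (mod 31), x ≡ 31 (mod 43) ⇒ x ≡ 1063 (mod 1333).

1063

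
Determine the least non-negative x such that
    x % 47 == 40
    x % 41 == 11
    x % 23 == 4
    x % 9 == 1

From x ≡ 40 (mod 47) write x = 40 + 47t. Substituting into x ≡ 11 (mod 41) gives 47t ≡ 12 (mod 41), and since 6⁻¹ ≡ 7 (mod 41), t ≡ 2. Hence x ≡ 40 + 47·2 = 134 (mod 1927).
From x ≡ 134 (mod 1927) write x = 134 + 1927t. Substituting into x ≡ 4 (mod 23) gives 1927t ≡ 8 (mod 23), and since 18⁻¹ ≡ 9 (mod 23), t ≡ 3. Hence x ≡ 134 + 1927·3 = 5915 (mod 44321).
From x ≡ 5915 (mod 44321) write x = 5915 + 44321t. Substituting into x ≡ 1 (mod 9) gives 44321t ≡ 8 (mod 9), and since 5⁻¹ ≡ 2 (mod 9), t ≡ 7. Hence x ≡ 5915 + 44321·7 = 316162 (mod 398889).

316162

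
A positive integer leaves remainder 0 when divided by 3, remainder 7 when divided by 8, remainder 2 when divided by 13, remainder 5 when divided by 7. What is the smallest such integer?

From t ≡ 0 (mod 3) write t = 0 + 3s. Substituting into t ≡ 7 (mod 8) gives 3s ≡ 7 (mod 8), and since 3⁻¹ ≡ 3 (mod 8), s ≡ 5. Hence t ≡ 0 + 3·5 = 15 (mod 24).
From t ≡ 15 (mod 24) write t = 15 + 24s. Substituting into t ≡ 2 (mod 13) gives 24s ≡ 0 (mod 13), and since 11⁻¹ ≡ 6 (mod 13), s ≡ 0. Hence t ≡ 15 + 24·0 = 15 (mod 312).
From t ≡ 15 (mod 312) write t = 15 + 312s. Substituting into t ≡ 5 (mod 7) gives 312s ≡ 4 (mod 7), and since 4⁻¹ ≡ 2 (mod 7), s ≡ 1. Hence t ≡ 15 + 312·1 = 327 (mod 2184).

327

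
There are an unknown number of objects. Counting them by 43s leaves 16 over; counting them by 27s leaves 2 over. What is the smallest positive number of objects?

From N ≡ 16 (mod 43) write N = 16 + 43t. Substituting into N ≡ 2 (mod 27) gives 43t ≡ 13 (mod 27), and since 16⁻¹ ≡ 22 (mod 27), t ≡ 16. Hence N ≡ 16 + 43·16 = 704 (mod 1161).

704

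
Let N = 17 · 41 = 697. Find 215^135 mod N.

Mod 17: 215 ≡ 11; by Fermat, exponent reduces to 135 mod 16 = 7; 11^7 ≡ 3 (mod 17).
Mod 41: 215 ≡ 10; by Fermat, exponent reduces to 135 mod 40 = 15; 10^15 ≡ 1 (mod 41).
Combine by CRT: x ≡ 3 (mod 17), x ≡ 1 (mod 41) ⇒ x ≡ 411 (mod 697).

411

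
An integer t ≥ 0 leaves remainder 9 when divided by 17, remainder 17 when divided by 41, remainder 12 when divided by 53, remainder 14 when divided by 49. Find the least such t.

Combine the congruences pairwise.
From t ≡ 9 (mod 17) write t = 9 + 17s. Substituting into t ≡ 17 (mod 41) gives 17s ≡ 8 (mod 41), and since 17⁻¹ ≡ 29 (mod 41), s ≡ 27. Hence t ≡ 9 + 17·27 = 468 (mod 697).
From t ≡ 468 (mod 697) write t = 468 + 697s. Substituting into t ≡ 12 (mod 53) gives 697s ≡ 21 (mod 53), and since 8⁻¹ ≡ 20 (mod 53), s ≡ 49. Hence t ≡ 468 + 697·49 = 34621 (mod 36941).
From t ≡ 34621 (mod 36941) write t = 34621 + 36941s. Substituting into t ≡ 14 (mod 49) gives 36941s ≡ 36 (mod 49), and since 44⁻¹ ≡ 39 (mod 49), s ≡ 32. Hence t ≡ 34621 + 36941·32 = 1216733 (mod 1810109).

1216733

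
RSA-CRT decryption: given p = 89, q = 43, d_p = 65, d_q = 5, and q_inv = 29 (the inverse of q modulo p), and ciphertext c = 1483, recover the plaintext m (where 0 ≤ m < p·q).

1767

m₁ = c^(d_p) mod p: c ≡ 59 (mod 89), and 59^65 mod 89 = 76.
m₂ = c^(d_q) mod q: c ≡ 21 (mod 43), and 21^5 mod 43 = 4.
h = q_inv·(m₁ − m₂) mod p = 29·(76 − 4) mod 89 = 41.
m = m₂ + h·q = 4 + 41·43 = 1767.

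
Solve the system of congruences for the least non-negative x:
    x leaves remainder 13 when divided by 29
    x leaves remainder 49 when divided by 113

From x ≡ 13 (mod 29) write x = 13 + 29t. Substituting into x ≡ 49 (mod 113) gives 29t ≡ 36 (mod 113), and since 29⁻¹ ≡ 39 (mod 113), t ≡ 48. Hence x ≡ 13 + 29·48 = 1405 (mod 3277).

1405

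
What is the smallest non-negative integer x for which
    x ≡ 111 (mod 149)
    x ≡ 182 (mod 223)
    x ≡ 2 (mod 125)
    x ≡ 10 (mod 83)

111408752

Combine the congruences pairwise.
From x ≡ 111 (mod 149) write x = 111 + 149t. Substituting into x ≡ 182 (mod 223) gives 149t ≡ 71 (mod 223), and since 149⁻¹ ≡ 3 (mod 223), t ≡ 213. Hence x ≡ 111 + 149·213 = 31848 (mod 33227).
From x ≡ 31848 (mod 33227) write x = 31848 + 33227t. Substituting into x ≡ 2 (mod 125) gives 33227t ≡ 29 (mod 125), and since 102⁻¹ ≡ 38 (mod 125), t ≡ 102. Hence x ≡ 31848 + 33227·102 = 3421002 (mod 4153375).
From x ≡ 3421002 (mod 4153375) write x = 3421002 + 4153375t. Substituting into x ≡ 10 (mod 83) gives 4153375t ≡ 19 (mod 83), and since 55⁻¹ ≡ 80 (mod 83), t ≡ 26. Hence x ≡ 3421002 + 4153375·26 = 111408752 (mod 344730125).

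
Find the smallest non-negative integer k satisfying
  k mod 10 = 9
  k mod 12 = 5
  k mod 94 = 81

269

Combine the congruences pairwise.
gcd(10, 12) = 2 and 2 | (5 − 9), so the pair is consistent; merging gives k ≡ 29 (mod 60), where 60 = lcm(10, 12).
gcd(60, 94) = 2 and 2 | (81 − 29), so the pair is consistent; merging gives k ≡ 269 (mod 2820), where 2820 = lcm(60, 94).
The solution is unique modulo lcm(10, 12, 94) = 2820.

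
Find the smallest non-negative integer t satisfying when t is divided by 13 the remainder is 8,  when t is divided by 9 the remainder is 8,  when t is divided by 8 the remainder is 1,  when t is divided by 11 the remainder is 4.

The moduli are pairwise coprime; N = 13·9·8·11 = 10296.
N/13 = 792; 792 ≡ 12 (mod 13); 12·12 ≡ 1, so inverse 12.
N/9 = 1144; 1144 ≡ 1 (mod 9), inverse 1.
N/8 = 1287; 1287 ≡ 7 (mod 8); 7·7 ≡ 1, so inverse 7.
N/11 = 936; 936 ≡ 1 (mod 11), inverse 1.
t ≡ 8·792·12 + 8·1144·1 + 1·1287·7 + 4·936·1 = 97937.
97937 mod 10296 = 5273.

5273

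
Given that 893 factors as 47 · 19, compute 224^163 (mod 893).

Mod 47: 224 ≡ 36; by Fermat, exponent reduces to 163 mod 46 = 25; 36^25 ≡ 27 (mod 47).
Mod 19: 224 ≡ 15; by Fermat, exponent reduces to 163 mod 18 = 1; 15^1 ≡ 15 (mod 19).
Combine by CRT: x ≡ 27 (mod 47), x ≡ 15 (mod 19) ⇒ x ≡ 262 (mod 893).

262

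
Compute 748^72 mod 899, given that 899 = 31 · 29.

Mod 31: 748 ≡ 4; by Fermat, exponent reduces to 72 mod 30 = 12; 4^12 ≡ 16 (mod 31).
Mod 29: 748 ≡ 23; by Fermat, exponent reduces to 72 mod 28 = 16; 23^16 ≡ 7 (mod 29).
Combine by CRT: x ≡ 16 (mod 31), x ≡ 7 (mod 29) ⇒ x ≡ 326 (mod 899).

326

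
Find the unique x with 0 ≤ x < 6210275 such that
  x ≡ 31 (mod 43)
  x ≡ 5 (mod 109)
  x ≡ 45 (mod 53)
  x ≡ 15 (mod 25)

2620365

Combine the congruences pairwise.
From x ≡ 31 (mod 43) write x = 31 + 43t. Substituting into x ≡ 5 (mod 109) gives 43t ≡ 83 (mod 109), and since 43⁻¹ ≡ 71 (mod 109), t ≡ 7. Hence x ≡ 31 + 43·7 = 332 (mod 4687).
From x ≡ 332 (mod 4687) write x = 332 + 4687t. Substituting into x ≡ 45 (mod 53) gives 4687t ≡ 31 (mod 53), and since 23⁻¹ ≡ 30 (mod 53), t ≡ 29. Hence x ≡ 332 + 4687·29 = 136255 (mod 248411).
From x ≡ 136255 (mod 248411) write x = 136255 + 248411t. Substituting into x ≡ 15 (mod 25) gives 248411t ≡ 10 (mod 25), and since 11⁻¹ ≡ 16 (mod 25), t ≡ 10. Hence x ≡ 136255 + 248411·10 = 2620365 (mod 6210275).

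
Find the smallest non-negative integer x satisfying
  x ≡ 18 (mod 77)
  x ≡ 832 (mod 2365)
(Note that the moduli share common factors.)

5562

gcd(77, 2365) = 11 and 11 | (832 − 18), so the pair is consistent; merging gives x ≡ 5562 (mod 16555), where 16555 = lcm(77, 2365).
The solution is unique modulo lcm(77, 2365) = 16555.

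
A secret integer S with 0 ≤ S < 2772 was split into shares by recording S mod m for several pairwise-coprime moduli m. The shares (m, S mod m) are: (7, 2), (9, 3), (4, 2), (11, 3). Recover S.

1290

The moduli are pairwise coprime; N = 7·9·4·11 = 2772.
N/7 = 396; 396 ≡ 4 (mod 7); 4·2 ≡ 1, so inverse 2.
N/9 = 308; 308 ≡ 2 (mod 9); 2·5 ≡ 1, so inverse 5.
N/4 = 693; 693 ≡ 1 (mod 4), inverse 1.
N/11 = 252; 252 ≡ 10 (mod 11); 10·10 ≡ 1, so inverse 10.
S ≡ 2·396·2 + 3·308·5 + 2·693·1 + 3·252·10 = 15150.
15150 mod 2772 = 1290.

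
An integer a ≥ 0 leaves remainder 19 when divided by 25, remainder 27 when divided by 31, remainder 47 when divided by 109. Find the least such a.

From a ≡ 19 (mod 25) write a = 19 + 25t. Substituting into a ≡ 27 (mod 31) gives 25t ≡ 8 (mod 31), and since 25⁻¹ ≡ 5 (mod 31), t ≡ 9. Hence a ≡ 19 + 25·9 = 244 (mod 775).
From a ≡ 244 (mod 775) write a = 244 + 775t. Substituting into a ≡ 47 (mod 109) gives 775t ≡ 21 (mod 109), and since 12⁻¹ ≡ 100 (mod 109), t ≡ 29. Hence a ≡ 244 + 775·29 = 22719 (mod 84475).

22719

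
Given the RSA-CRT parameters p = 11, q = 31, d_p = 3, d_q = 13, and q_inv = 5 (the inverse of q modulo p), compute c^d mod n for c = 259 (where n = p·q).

238

m₁ = c^(d_p) mod p: c ≡ 6 (mod 11), and 6^3 mod 11 = 7.
m₂ = c^(d_q) mod q: c ≡ 11 (mod 31), and 11^13 mod 31 = 21.
h = q_inv·(m₁ − m₂) mod p = 5·(7 − 21) mod 11 = 7.
m = m₂ + h·q = 21 + 7·31 = 238.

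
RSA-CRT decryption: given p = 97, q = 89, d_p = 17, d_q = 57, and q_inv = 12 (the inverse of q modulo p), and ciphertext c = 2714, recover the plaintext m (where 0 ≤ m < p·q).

1624

m₁ = c^(d_p) mod p: c ≡ 95 (mod 97), and 95^17 mod 97 = 72.
m₂ = c^(d_q) mod q: c ≡ 44 (mod 89), and 44^57 mod 89 = 22.
h = q_inv·(m₁ − m₂) mod p = 12·(72 − 22) mod 97 = 18.
m = m₂ + h·q = 22 + 18·89 = 1624.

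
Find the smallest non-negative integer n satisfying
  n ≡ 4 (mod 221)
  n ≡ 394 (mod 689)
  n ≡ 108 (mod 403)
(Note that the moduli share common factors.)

341449

gcd(221, 689) = 13 and 13 | (394 − 4), so the pair is consistent; merging gives n ≡ 1772 (mod 11713), where 11713 = lcm(221, 689).
gcd(11713, 403) = 13 and 13 | (108 − 1772), so the pair is consistent; merging gives n ≡ 341449 (mod 363103), where 363103 = lcm(11713, 403).
The solution is unique modulo lcm(221, 689, 403) = 363103.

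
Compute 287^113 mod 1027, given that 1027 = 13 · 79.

Mod 13: 287 ≡ 1; by Fermat, exponent reduces to 113 mod 12 = 5; 1^5 ≡ 1 (mod 13).
Mod 79: 287 ≡ 50; by Fermat, exponent reduces to 113 mod 78 = 35; 50^35 ≡ 13 (mod 79).
Combine by CRT: x ≡ 1 (mod 13), x ≡ 13 (mod 79) ⇒ x ≡ 92 (mod 1027).

92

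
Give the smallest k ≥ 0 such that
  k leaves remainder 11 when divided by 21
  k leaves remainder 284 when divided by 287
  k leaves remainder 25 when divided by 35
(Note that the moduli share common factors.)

Combine the congruences pairwise.
gcd(21, 287) = 7 and 7 | (284 − 11), so the pair is consistent; merging gives k ≡ 284 (mod 861), where 861 = lcm(21, 287).
gcd(861, 35) = 7 and 7 | (25 − 284), so the pair is consistent; merging gives k ≡ 1145 (mod 4305), where 4305 = lcm(861, 35).
The solution is unique modulo lcm(21, 287, 35) = 4305.

1145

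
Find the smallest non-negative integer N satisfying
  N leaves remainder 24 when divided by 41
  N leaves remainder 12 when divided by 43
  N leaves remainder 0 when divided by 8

The moduli are pairwise coprime; M = 41·43·8 = 14104.
M/41 = 344; 344 ≡ 16 (mod 41); 16·18 ≡ 1, so inverse 18.
M/43 = 328; 328 ≡ 27 (mod 43); 27·8 ≡ 1, so inverse 8.
M/8 = 1763; 1763 ≡ 3 (mod 8); 3·3 ≡ 1, so inverse 3.
N ≡ 24·344·18 + 12·328·8 + 0·1763·3 = 180096.
180096 mod 14104 = 10848.

10848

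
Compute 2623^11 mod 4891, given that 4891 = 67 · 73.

Mod 67: 2623 ≡ 10; 10^11 ≡ 29 (mod 67).
Mod 73: 2623 ≡ 68; 68^11 ≡ 42 (mod 73).
Combine by CRT: x ≡ 29 (mod 67), x ≡ 42 (mod 73) ⇒ x ≡ 699 (mod 4891).

699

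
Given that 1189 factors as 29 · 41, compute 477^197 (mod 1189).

883

Mod 29: 477 ≡ 13; by Fermat, exponent reduces to 197 mod 28 = 1; 13^1 ≡ 13 (mod 29).
Mod 41: 477 ≡ 26; by Fermat, exponent reduces to 197 mod 40 = 37; 26^37 ≡ 22 (mod 41).
Combine by CRT: x ≡ 13 (mod 29), x ≡ 22 (mod 41) ⇒ x ≡ 883 (mod 1189).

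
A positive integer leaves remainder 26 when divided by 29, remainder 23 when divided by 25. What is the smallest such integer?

548

Combine the congruences pairwise.
From x ≡ 26 (mod 29) write x = 26 + 29t. Substituting into x ≡ 23 (mod 25) gives 29t ≡ 22 (mod 25), and since 4⁻¹ ≡ 19 (mod 25), t ≡ 18. Hence x ≡ 26 + 29·18 = 548 (mod 725).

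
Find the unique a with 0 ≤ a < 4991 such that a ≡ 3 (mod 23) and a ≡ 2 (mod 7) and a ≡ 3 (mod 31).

The moduli are pairwise coprime; N = 23·7·31 = 4991.
N/23 = 217; 217 ≡ 10 (mod 23); 10·7 ≡ 1, so inverse 7.
N/7 = 713; 713 ≡ 6 (mod 7); 6·6 ≡ 1, so inverse 6.
N/31 = 161; 161 ≡ 6 (mod 31); 6·26 ≡ 1, so inverse 26.
a ≡ 3·217·7 + 2·713·6 + 3·161·26 = 25671.
25671 mod 4991 = 716.

716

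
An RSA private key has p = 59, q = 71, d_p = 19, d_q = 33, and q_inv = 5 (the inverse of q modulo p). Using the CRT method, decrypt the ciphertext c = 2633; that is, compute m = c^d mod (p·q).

2

m₁ = c^(d_p) mod p: c ≡ 37 (mod 59), and 37^19 mod 59 = 2.
m₂ = c^(d_q) mod q: c ≡ 6 (mod 71), and 6^33 mod 71 = 2.
h = q_inv·(m₁ − m₂) mod p = 5·(2 − 2) mod 59 = 0.
m = m₂ + h·q = 2 + 0·71 = 2.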